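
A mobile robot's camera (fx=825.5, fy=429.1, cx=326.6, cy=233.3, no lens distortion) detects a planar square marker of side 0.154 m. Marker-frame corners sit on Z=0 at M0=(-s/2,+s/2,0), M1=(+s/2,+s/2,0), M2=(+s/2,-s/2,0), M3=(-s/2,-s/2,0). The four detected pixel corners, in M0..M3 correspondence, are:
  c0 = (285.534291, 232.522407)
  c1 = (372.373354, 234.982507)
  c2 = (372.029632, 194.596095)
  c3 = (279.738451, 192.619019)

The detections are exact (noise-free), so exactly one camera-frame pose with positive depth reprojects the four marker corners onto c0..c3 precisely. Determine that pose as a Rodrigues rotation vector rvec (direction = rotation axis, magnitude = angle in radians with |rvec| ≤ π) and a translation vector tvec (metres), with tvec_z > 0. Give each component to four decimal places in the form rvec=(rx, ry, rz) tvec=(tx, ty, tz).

Intrinsics K: fx=825.5, fy=429.1, cx=326.6, cy=233.3
Marker side s = 0.154 m; corners in marker frame (Z=0):
  M0 = (-0.0770, +0.0770, 0)
  M1 = (+0.0770, +0.0770, 0)
  M2 = (+0.0770, -0.0770, 0)
  M3 = (-0.0770, -0.0770, 0)
Detected image corners:
  c0 = (285.534291, 232.522407) px
  c1 = (372.373354, 234.982507) px
  c2 = (372.029632, 194.596095) px
  c3 = (279.738451, 192.619019) px
Planar DLT: solve 8×8 A·h = b for H (H[2,2]=1):
  H  [+548.25243 +150.61661 +327.12066]
  H  [-6.94863 +345.86623 +214.28769]
  H  [-0.10016 +0.39871 +1.00000]
B = K⁻¹H; ‖b₁‖=0.711896, ‖b₂‖=0.711896; λ = 2/(‖b₁‖+‖b₂‖) = 1.404699, sign → tz>0 ⇒ λ=+1.404699
r₁ = λ·B[:,0] = (+0.98859,+0.05375,-0.14070); r₂ = λ·B[:,1] = (+0.03471,+0.82772,+0.56007)
r₃ = r₁×r₂ = (+0.14657,-0.55857,+0.81641); SVD([r₁ r₂ r₃]) → R = UVᵀ:
  R  [+0.98859 +0.03471 +0.14657]
  R  [+0.05375 +0.82772 -0.55857]
  R  [-0.14070 +0.56007 +0.81641]
t = (+0.00089, -0.06224, +1.40470) m
tr R = 2.632716; θ = arccos((tr R − 1)/2) = 0.615720 rad = 35.278°
axis k = ((R−Rᵀ)₃₂, (R−Rᵀ)₁₃, (R−Rᵀ)₂₁) / (2 sinθ) = (+0.968441, +0.248696, +0.016487)
rvec = θ·k = (+0.596289, +0.153127, +0.010151)

rvec=(0.5963, 0.1531, 0.0102) tvec=(0.0009, -0.0622, 1.4047)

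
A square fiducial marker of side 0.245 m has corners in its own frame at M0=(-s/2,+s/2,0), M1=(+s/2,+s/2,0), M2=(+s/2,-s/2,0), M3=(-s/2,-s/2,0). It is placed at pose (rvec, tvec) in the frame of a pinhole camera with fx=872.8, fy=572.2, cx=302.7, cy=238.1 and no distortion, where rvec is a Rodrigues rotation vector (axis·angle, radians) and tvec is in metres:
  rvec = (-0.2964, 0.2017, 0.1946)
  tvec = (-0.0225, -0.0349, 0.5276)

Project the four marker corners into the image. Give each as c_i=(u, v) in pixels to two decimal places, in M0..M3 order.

Intrinsics K: fx=872.8, fy=572.2, cx=302.7, cy=238.1
Marker side s = 0.245 m; corners in marker frame (Z=0):
  M0 = (-0.1225, +0.1225, 0)
  M1 = (+0.1225, +0.1225, 0)
  M2 = (+0.1225, -0.1225, 0)
  M3 = (-0.1225, -0.1225, 0)
rvec = (-0.2964, 0.2017, 0.1946), |rvec| = θ = 0.40793 rad = 23.373°
Rodrigues: sinθ=0.39671, 1−cosθ=0.08206; R = I + sinθ·[k]× + (1−cosθ)·[k]×²:
    [+0.96127 -0.21873 +0.16771]
    [+0.15977 +0.93801 +0.30760]
    [-0.22459 -0.26889 +0.93662]
t = (-0.0225, -0.0349, 0.5276) m
M0: Pc = R·M0+t = (-0.16705, +0.06043, +0.52217); u = 872.8·(-0.16705)/0.52217 + 302.7 = 23.4815, v = 572.2·(+0.06043)/0.52217 + 238.1 = 304.3240
M1: Pc = R·M1+t = (+0.06846, +0.09958, +0.46715); u = 872.8·(+0.06846)/0.46715 + 302.7 = 430.6096, v = 572.2·(+0.09958)/0.46715 + 238.1 = 360.0702
M2: Pc = R·M2+t = (+0.12205, -0.13023, +0.53303); u = 872.8·(+0.12205)/0.53303 + 302.7 = 502.5484, v = 572.2·(-0.13023)/0.53303 + 238.1 = 98.2946
M3: Pc = R·M3+t = (-0.11346, -0.16938, +0.58805); u = 872.8·(-0.11346)/0.58805 + 302.7 = 134.2988, v = 572.2·(-0.16938)/0.58805 + 238.1 = 73.2886

c0=(23.48, 304.32) c1=(430.61, 360.07) c2=(502.55, 98.29) c3=(134.30, 73.29)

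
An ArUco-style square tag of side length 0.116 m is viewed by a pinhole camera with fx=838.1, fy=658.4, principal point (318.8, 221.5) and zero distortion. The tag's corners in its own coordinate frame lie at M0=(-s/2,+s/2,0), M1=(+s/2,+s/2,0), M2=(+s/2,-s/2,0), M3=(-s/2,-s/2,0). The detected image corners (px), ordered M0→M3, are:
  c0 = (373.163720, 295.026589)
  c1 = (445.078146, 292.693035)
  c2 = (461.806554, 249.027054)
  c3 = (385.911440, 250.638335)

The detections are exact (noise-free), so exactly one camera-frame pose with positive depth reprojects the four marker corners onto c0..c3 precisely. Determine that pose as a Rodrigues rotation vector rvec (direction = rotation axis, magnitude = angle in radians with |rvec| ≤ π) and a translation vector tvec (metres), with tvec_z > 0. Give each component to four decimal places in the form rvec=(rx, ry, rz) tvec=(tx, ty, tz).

Intrinsics K: fx=838.1, fy=658.4, cx=318.8, cy=221.5
Marker side s = 0.116 m; corners in marker frame (Z=0):
  M0 = (-0.0580, +0.0580, 0)
  M1 = (+0.0580, +0.0580, 0)
  M2 = (+0.0580, -0.0580, 0)
  M3 = (-0.0580, -0.0580, 0)
Detected image corners:
  c0 = (373.163720, 295.026589) px
  c1 = (445.078146, 292.693035) px
  c2 = (461.806554, 249.027054) px
  c3 = (385.911440, 250.638335) px
Planar DLT: solve 8×8 A·h = b for H (H[2,2]=1):
  H  [+704.79011 +79.76938 +416.62838]
  H  [+27.40476 +514.61500 +272.47142]
  H  [+0.16369 +0.49697 +1.00000]
B = K⁻¹H; ‖b₁‖=0.795806, ‖b₂‖=0.795806; λ = 2/(‖b₁‖+‖b₂‖) = 1.256588, sign → tz>0 ⇒ λ=+1.256588
r₁ = λ·B[:,0] = (+0.97847,-0.01689,+0.20569); r₂ = λ·B[:,1] = (-0.11795,+0.77207,+0.62449)
r₃ = r₁×r₂ = (-0.16936,-0.63531,+0.75346); SVD([r₁ r₂ r₃]) → R = UVᵀ:
  R  [+0.97847 -0.11795 -0.16936]
  R  [-0.01689 +0.77207 -0.63531]
  R  [+0.20569 +0.62449 +0.75346]
t = (+0.14668, +0.09728, +1.25659) m
tr R = 2.504007; θ = arccos((tr R − 1)/2) = 0.719700 rad = 41.236°
axis k = ((R−Rᵀ)₃₂, (R−Rᵀ)₁₃, (R−Rᵀ)₂₁) / (2 sinθ) = (+0.955610, -0.284489, +0.076651)
rvec = θ·k = (+0.687752, -0.204747, +0.055166)

rvec=(0.6878, -0.2047, 0.0552) tvec=(0.1467, 0.0973, 1.2566)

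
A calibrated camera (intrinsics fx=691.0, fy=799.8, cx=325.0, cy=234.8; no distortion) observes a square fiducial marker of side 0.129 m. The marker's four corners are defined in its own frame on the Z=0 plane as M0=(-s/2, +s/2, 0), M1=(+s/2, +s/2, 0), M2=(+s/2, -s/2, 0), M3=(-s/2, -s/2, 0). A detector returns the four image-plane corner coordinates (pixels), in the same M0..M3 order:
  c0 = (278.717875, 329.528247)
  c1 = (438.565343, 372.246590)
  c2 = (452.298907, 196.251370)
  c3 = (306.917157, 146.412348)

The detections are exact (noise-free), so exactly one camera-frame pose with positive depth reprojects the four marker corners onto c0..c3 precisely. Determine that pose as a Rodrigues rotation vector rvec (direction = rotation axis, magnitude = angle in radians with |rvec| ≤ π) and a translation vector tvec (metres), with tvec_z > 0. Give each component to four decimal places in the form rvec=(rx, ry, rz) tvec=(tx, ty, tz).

rvec=(-0.3422, -0.3050, 0.2075) tvec=(0.0365, 0.0155, 0.5367)

Intrinsics K: fx=691.0, fy=799.8, cx=325.0, cy=234.8
Marker side s = 0.129 m; corners in marker frame (Z=0):
  M0 = (-0.0645, +0.0645, 0)
  M1 = (+0.0645, +0.0645, 0)
  M2 = (+0.0645, -0.0645, 0)
  M3 = (-0.0645, -0.0645, 0)
Detected image corners:
  c0 = (278.717875, 329.528247) px
  c1 = (438.565343, 372.246590) px
  c2 = (452.298907, 196.251370) px
  c3 = (306.917157, 146.412348) px
Planar DLT: solve 8×8 A·h = b for H (H[2,2]=1):
  H  [+1357.75060 -407.68707 +371.93863]
  H  [+485.22368 +1216.40430 +257.95262]
  H  [+0.47981 -0.66886 +1.00000]
B = K⁻¹H; ‖b₁‖=1.863370, ‖b₂‖=1.863370; λ = 2/(‖b₁‖+‖b₂‖) = 0.536662, sign → tz>0 ⇒ λ=+0.536662
r₁ = λ·B[:,0] = (+0.93338,+0.24999,+0.25750); r₂ = λ·B[:,1] = (-0.14780,+0.92158,-0.35895)
r₃ = r₁×r₂ = (-0.32704,+0.29698,+0.89713); SVD([r₁ r₂ r₃]) → R = UVᵀ:
  R  [+0.93338 -0.14780 -0.32704]
  R  [+0.24999 +0.92158 +0.29698]
  R  [+0.25750 -0.35895 +0.89713]
t = (+0.03645, +0.01554, +0.53666) m
tr R = 2.752096; θ = arccos((tr R − 1)/2) = 0.503192 rad = 28.831°
axis k = ((R−Rᵀ)₃₂, (R−Rᵀ)₁₃, (R−Rᵀ)₂₁) / (2 sinθ) = (-0.680108, -0.606081, +0.412454)
rvec = θ·k = (-0.342225, -0.304975, +0.207544)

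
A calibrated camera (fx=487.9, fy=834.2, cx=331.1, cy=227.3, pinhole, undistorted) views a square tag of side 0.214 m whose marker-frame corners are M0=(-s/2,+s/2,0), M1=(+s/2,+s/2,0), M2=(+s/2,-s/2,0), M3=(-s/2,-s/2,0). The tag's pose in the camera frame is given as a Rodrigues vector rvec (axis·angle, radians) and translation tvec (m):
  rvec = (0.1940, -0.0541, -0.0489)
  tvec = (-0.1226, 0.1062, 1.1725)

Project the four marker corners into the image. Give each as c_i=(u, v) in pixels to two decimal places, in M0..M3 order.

Intrinsics K: fx=487.9, fy=834.2, cx=331.1, cy=227.3
Marker side s = 0.214 m; corners in marker frame (Z=0):
  M0 = (-0.1070, +0.1070, 0)
  M1 = (+0.1070, +0.1070, 0)
  M2 = (+0.1070, -0.1070, 0)
  M3 = (-0.1070, -0.1070, 0)
rvec = (0.1940, -0.0541, -0.0489), |rvec| = θ = 0.20725 rad = 11.875°
Rodrigues: sinθ=0.20577, 1−cosθ=0.02140; R = I + sinθ·[k]× + (1−cosθ)·[k]×²:
    [+0.99735 +0.04332 -0.05844]
    [-0.05378 +0.98006 -0.19130]
    [+0.04899 +0.19393 +0.97979]
t = (-0.1226, 0.1062, 1.1725) m
M0: Pc = R·M0+t = (-0.22468, +0.21682, +1.18801); u = 487.9·(-0.22468)/1.18801 + 331.1 = 238.8264, v = 834.2·(+0.21682)/1.18801 + 227.3 = 379.5478
M1: Pc = R·M1+t = (-0.01125, +0.20531, +1.19849); u = 487.9·(-0.01125)/1.19849 + 331.1 = 326.5210, v = 834.2·(+0.20531)/1.19849 + 227.3 = 370.2054
M2: Pc = R·M2+t = (-0.02052, -0.00442, +1.15699); u = 487.9·(-0.02052)/1.15699 + 331.1 = 322.4472, v = 834.2·(-0.00442)/1.15699 + 227.3 = 224.1127
M3: Pc = R·M3+t = (-0.23395, +0.00709, +1.14651); u = 487.9·(-0.23395)/1.14651 + 331.1 = 231.5410, v = 834.2·(+0.00709)/1.14651 + 227.3 = 232.4574

c0=(238.83, 379.55) c1=(326.52, 370.21) c2=(322.45, 224.11) c3=(231.54, 232.46)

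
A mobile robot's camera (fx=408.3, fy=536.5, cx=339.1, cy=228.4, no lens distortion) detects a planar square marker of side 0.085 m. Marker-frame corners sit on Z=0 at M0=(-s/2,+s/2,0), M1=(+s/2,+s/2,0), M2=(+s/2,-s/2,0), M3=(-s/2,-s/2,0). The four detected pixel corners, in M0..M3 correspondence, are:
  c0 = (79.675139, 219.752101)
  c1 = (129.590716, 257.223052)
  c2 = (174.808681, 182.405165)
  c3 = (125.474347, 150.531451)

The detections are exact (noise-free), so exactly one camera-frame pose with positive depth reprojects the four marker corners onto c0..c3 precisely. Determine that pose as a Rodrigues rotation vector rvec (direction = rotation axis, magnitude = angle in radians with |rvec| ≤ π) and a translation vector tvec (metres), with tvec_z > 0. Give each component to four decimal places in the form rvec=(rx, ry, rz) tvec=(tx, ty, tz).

Intrinsics K: fx=408.3, fy=536.5, cx=339.1, cy=228.4
Marker side s = 0.085 m; corners in marker frame (Z=0):
  M0 = (-0.0425, +0.0425, 0)
  M1 = (+0.0425, +0.0425, 0)
  M2 = (+0.0425, -0.0425, 0)
  M3 = (-0.0425, -0.0425, 0)
Detected image corners:
  c0 = (79.675139, 219.752101) px
  c1 = (129.590716, 257.223052) px
  c2 = (174.808681, 182.405165) px
  c3 = (125.474347, 150.531451) px
Planar DLT: solve 8×8 A·h = b for H (H[2,2]=1):
  H  [+508.78584 -621.75676 +127.42183]
  H  [+287.84932 +709.32914 +201.00800]
  H  [-0.58828 -0.67727 +1.00000]
B = K⁻¹H; ‖b₁‖=1.993618, ‖b₂‖=1.993618; λ = 2/(‖b₁‖+‖b₂‖) = 0.501601, sign → tz>0 ⇒ λ=+0.501601
r₁ = λ·B[:,0] = (+0.87012,+0.39475,-0.29508); r₂ = λ·B[:,1] = (-0.48169,+0.80781,-0.33972)
r₃ = r₁×r₂ = (+0.10427,+0.43773,+0.89304); SVD([r₁ r₂ r₃]) → R = UVᵀ:
  R  [+0.87012 -0.48169 +0.10427]
  R  [+0.39475 +0.80781 +0.43773]
  R  [-0.29508 -0.33972 +0.89304]
t = (-0.26005, -0.02561, +0.50160) m
tr R = 2.570970; θ = arccos((tr R − 1)/2) = 0.667317 rad = 38.234°
axis k = ((R−Rᵀ)₃₂, (R−Rᵀ)₁₃, (R−Rᵀ)₂₁) / (2 sinθ) = (-0.628114, +0.322634, +0.708082)
rvec = θ·k = (-0.419151, +0.215300, +0.472515)

rvec=(-0.4192, 0.2153, 0.4725) tvec=(-0.2600, -0.0256, 0.5016)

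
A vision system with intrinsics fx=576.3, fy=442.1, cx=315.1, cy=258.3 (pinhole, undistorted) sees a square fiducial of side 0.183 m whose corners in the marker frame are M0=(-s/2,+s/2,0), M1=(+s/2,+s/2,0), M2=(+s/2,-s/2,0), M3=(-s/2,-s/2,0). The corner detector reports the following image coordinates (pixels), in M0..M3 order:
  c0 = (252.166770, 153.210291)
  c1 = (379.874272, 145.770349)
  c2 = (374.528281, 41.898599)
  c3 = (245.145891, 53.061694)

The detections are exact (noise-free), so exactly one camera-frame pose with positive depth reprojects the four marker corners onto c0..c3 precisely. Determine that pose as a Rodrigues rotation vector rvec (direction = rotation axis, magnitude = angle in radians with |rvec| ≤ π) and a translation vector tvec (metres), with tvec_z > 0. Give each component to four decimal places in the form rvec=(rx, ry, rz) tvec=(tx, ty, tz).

Intrinsics K: fx=576.3, fy=442.1, cx=315.1, cy=258.3
Marker side s = 0.183 m; corners in marker frame (Z=0):
  M0 = (-0.0915, +0.0915, 0)
  M1 = (+0.0915, +0.0915, 0)
  M2 = (+0.0915, -0.0915, 0)
  M3 = (-0.0915, -0.0915, 0)
Detected image corners:
  c0 = (252.166770, 153.210291) px
  c1 = (379.874272, 145.770349) px
  c2 = (374.528281, 41.898599) px
  c3 = (245.145891, 53.061694) px
Planar DLT: solve 8×8 A·h = b for H (H[2,2]=1):
  H  [+642.28188 +59.04199 +311.82179]
  H  [-69.67281 +565.17607 +98.94240]
  H  [-0.19211 +0.08044 +1.00000]
B = K⁻¹H; ‖b₁‖=1.235400, ‖b₂‖=1.235400; λ = 2/(‖b₁‖+‖b₂‖) = 0.809454, sign → tz>0 ⇒ λ=+0.809454
r₁ = λ·B[:,0] = (+0.98715,-0.03671,-0.15550); r₂ = λ·B[:,1] = (+0.04733,+0.99675,+0.06511)
r₃ = r₁×r₂ = (+0.15261,-0.07164,+0.98569); SVD([r₁ r₂ r₃]) → R = UVᵀ:
  R  [+0.98715 +0.04733 +0.15261]
  R  [-0.03671 +0.99675 -0.07164]
  R  [-0.15550 +0.06511 +0.98569]
t = (-0.00460, -0.29177, +0.80945) m
tr R = 2.969595; θ = arccos((tr R − 1)/2) = 0.174591 rad = 10.003°
axis k = ((R−Rᵀ)₃₂, (R−Rᵀ)₁₃, (R−Rᵀ)₂₁) / (2 sinθ) = (+0.393625, +0.886872, -0.241904)
rvec = θ·k = (+0.068723, +0.154840, -0.042234)

rvec=(0.0687, 0.1548, -0.0422) tvec=(-0.0046, -0.2918, 0.8095)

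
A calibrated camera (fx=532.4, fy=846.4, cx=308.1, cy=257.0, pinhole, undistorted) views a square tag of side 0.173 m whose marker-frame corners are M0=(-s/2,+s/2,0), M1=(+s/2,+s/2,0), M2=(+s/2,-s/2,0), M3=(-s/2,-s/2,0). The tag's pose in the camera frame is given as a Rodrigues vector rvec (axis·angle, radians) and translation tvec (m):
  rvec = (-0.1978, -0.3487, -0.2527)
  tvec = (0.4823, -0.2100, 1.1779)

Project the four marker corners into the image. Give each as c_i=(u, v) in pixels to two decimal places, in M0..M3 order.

Intrinsics K: fx=532.4, fy=846.4, cx=308.1, cy=257.0
Marker side s = 0.173 m; corners in marker frame (Z=0):
  M0 = (-0.0865, +0.0865, 0)
  M1 = (+0.0865, +0.0865, 0)
  M2 = (+0.0865, -0.0865, 0)
  M3 = (-0.0865, -0.0865, 0)
rvec = (-0.1978, -0.3487, -0.2527), |rvec| = θ = 0.47389 rad = 27.152°
Rodrigues: sinθ=0.45635, 1−cosθ=0.11020; R = I + sinθ·[k]× + (1−cosθ)·[k]×²:
    [+0.90900 +0.27719 -0.31127]
    [-0.20950 +0.94947 +0.23372]
    [+0.36032 -0.14724 +0.92113]
t = (0.4823, -0.2100, 1.1779) m
M0: Pc = R·M0+t = (+0.42765, -0.10975, +1.13400); u = 532.4·(+0.42765)/1.13400 + 308.1 = 508.8770, v = 846.4·(-0.10975)/1.13400 + 257.0 = 175.0845
M1: Pc = R·M1+t = (+0.58491, -0.14599, +1.19633); u = 532.4·(+0.58491)/1.19633 + 308.1 = 568.3988, v = 846.4·(-0.14599)/1.19633 + 257.0 = 153.7104
M2: Pc = R·M2+t = (+0.53695, -0.31025, +1.22180); u = 532.4·(+0.53695)/1.22180 + 308.1 = 542.0760, v = 846.4·(-0.31025)/1.22180 + 257.0 = 42.0751
M3: Pc = R·M3+t = (+0.37969, -0.27401, +1.15947); u = 532.4·(+0.37969)/1.15947 + 308.1 = 482.4466, v = 846.4·(-0.27401)/1.15947 + 257.0 = 56.9778

c0=(508.88, 175.08) c1=(568.40, 153.71) c2=(542.08, 42.08) c3=(482.45, 56.98)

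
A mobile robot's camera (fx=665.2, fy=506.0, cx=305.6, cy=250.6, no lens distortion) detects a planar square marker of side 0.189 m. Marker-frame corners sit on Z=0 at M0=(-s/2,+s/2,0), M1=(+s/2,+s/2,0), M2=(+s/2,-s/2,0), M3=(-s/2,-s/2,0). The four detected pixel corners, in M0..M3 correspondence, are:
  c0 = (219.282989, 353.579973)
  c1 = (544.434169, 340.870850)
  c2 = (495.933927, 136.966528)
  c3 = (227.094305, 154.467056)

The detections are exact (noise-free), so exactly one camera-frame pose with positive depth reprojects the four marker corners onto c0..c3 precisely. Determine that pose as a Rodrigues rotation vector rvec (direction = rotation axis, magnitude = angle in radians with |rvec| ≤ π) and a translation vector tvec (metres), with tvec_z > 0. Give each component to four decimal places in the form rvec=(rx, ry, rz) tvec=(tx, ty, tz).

rvec=(-0.4359, 0.0993, -0.0483) tvec=(0.0401, -0.0113, 0.4282)

Intrinsics K: fx=665.2, fy=506.0, cx=305.6, cy=250.6
Marker side s = 0.189 m; corners in marker frame (Z=0):
  M0 = (-0.0945, +0.0945, 0)
  M1 = (+0.0945, +0.0945, 0)
  M2 = (+0.0945, -0.0945, 0)
  M3 = (-0.0945, -0.0945, 0)
Detected image corners:
  c0 = (219.282989, 353.579973) px
  c1 = (544.434169, 340.870850) px
  c2 = (495.933927, 136.966528) px
  c3 = (227.094305, 154.467056) px
Planar DLT: solve 8×8 A·h = b for H (H[2,2]=1):
  H  [+1483.14465 -262.95543 +367.92885]
  H  [-130.39409 +822.06103 +237.19254]
  H  [-0.19998 -0.98950 +1.00000]
B = K⁻¹H; ‖b₁‖=2.335487, ‖b₂‖=2.335487; λ = 2/(‖b₁‖+‖b₂‖) = 0.428176, sign → tz>0 ⇒ λ=+0.428176
r₁ = λ·B[:,0] = (+0.99401,-0.06793,-0.08563); r₂ = λ·B[:,1] = (+0.02538,+0.90546,-0.42368)
r₃ = r₁×r₂ = (+0.10631,+0.41897,+0.90176); SVD([r₁ r₂ r₃]) → R = UVᵀ:
  R  [+0.99401 +0.02538 +0.10631]
  R  [-0.06793 +0.90546 +0.41897]
  R  [-0.08563 -0.42368 +0.90176]
t = (+0.04012, -0.01135, +0.42818) m
tr R = 2.801221; θ = arccos((tr R − 1)/2) = 0.449624 rad = 25.762°
axis k = ((R−Rᵀ)₃₂, (R−Rᵀ)₁₃, (R−Rᵀ)₂₁) / (2 sinθ) = (-0.969391, +0.220809, -0.107352)
rvec = θ·k = (-0.435861, +0.099281, -0.048268)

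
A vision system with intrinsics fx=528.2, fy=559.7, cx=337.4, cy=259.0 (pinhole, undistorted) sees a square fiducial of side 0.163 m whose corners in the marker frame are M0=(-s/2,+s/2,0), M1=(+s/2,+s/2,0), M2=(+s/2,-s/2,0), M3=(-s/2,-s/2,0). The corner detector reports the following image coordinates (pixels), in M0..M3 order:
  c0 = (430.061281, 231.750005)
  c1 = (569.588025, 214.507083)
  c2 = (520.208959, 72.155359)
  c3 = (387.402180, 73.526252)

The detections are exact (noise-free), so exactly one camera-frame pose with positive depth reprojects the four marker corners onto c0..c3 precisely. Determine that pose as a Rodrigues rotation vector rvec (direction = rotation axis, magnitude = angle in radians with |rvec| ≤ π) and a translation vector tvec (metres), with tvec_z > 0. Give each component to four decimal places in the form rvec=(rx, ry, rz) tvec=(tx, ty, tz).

Intrinsics K: fx=528.2, fy=559.7, cx=337.4, cy=259.0
Marker side s = 0.163 m; corners in marker frame (Z=0):
  M0 = (-0.0815, +0.0815, 0)
  M1 = (+0.0815, +0.0815, 0)
  M2 = (+0.0815, -0.0815, 0)
  M3 = (-0.0815, -0.0815, 0)
Detected image corners:
  c0 = (430.061281, 231.750005) px
  c1 = (569.588025, 214.507083) px
  c2 = (520.208959, 72.155359) px
  c3 = (387.402180, 73.526252) px
Planar DLT: solve 8×8 A·h = b for H (H[2,2]=1):
  H  [+1128.36834 +39.68798 +479.27633]
  H  [+36.12910 +843.93876 +144.62121]
  H  [+0.61627 -0.51104 +1.00000]
B = K⁻¹H; ‖b₁‖=1.861478, ‖b₂‖=1.861478; λ = 2/(‖b₁‖+‖b₂‖) = 0.537207, sign → tz>0 ⇒ λ=+0.537207
r₁ = λ·B[:,0] = (+0.93613,-0.11852,+0.33107); r₂ = λ·B[:,1] = (+0.21573,+0.93706,-0.27454)
r₃ = r₁×r₂ = (-0.27769,+0.32842,+0.90279); SVD([r₁ r₂ r₃]) → R = UVᵀ:
  R  [+0.93613 +0.21573 -0.27769]
  R  [-0.11852 +0.93706 +0.32842]
  R  [+0.33107 -0.27454 +0.90279]
t = (+0.14430, -0.10978, +0.53721) m
tr R = 2.775986; θ = arccos((tr R − 1)/2) = 0.477834 rad = 27.378°
axis k = ((R−Rᵀ)₃₂, (R−Rᵀ)₁₃, (R−Rᵀ)₂₁) / (2 sinθ) = (-0.655596, -0.661899, -0.363433)
rvec = θ·k = (-0.313266, -0.316278, -0.173660)

rvec=(-0.3133, -0.3163, -0.1737) tvec=(0.1443, -0.1098, 0.5372)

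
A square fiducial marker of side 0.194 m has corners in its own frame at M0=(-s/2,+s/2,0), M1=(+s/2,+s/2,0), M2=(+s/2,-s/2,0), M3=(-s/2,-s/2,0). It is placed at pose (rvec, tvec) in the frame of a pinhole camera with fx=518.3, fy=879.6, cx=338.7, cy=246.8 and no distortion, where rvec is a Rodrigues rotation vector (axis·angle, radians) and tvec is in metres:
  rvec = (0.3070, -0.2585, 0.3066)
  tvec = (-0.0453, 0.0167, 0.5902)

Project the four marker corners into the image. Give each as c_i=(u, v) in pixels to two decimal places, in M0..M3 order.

c0=(191.18, 366.84) c1=(348.21, 423.81) c2=(405.31, 177.73) c3=(239.85, 89.40)

Intrinsics K: fx=518.3, fy=879.6, cx=338.7, cy=246.8
Marker side s = 0.194 m; corners in marker frame (Z=0):
  M0 = (-0.0970, +0.0970, 0)
  M1 = (+0.0970, +0.0970, 0)
  M2 = (+0.0970, -0.0970, 0)
  M3 = (-0.0970, -0.0970, 0)
rvec = (0.3070, -0.2585, 0.3066), |rvec| = θ = 0.50505 rad = 28.937°
Rodrigues: sinθ=0.48385, 1−cosθ=0.12485; R = I + sinθ·[k]× + (1−cosθ)·[k]×²:
    [+0.92128 -0.33257 -0.20158]
    [+0.25489 +0.90786 -0.33291]
    [+0.29372 +0.25532 +0.92116]
t = (-0.0453, 0.0167, 0.5902) m
M0: Pc = R·M0+t = (-0.16692, +0.08004, +0.58648); u = 518.3·(-0.16692)/0.58648 + 338.7 = 191.1801, v = 879.6·(+0.08004)/0.58648 + 246.8 = 366.8417
M1: Pc = R·M1+t = (+0.01180, +0.12949, +0.64346); u = 518.3·(+0.01180)/0.64346 + 338.7 = 348.2085, v = 879.6·(+0.12949)/0.64346 + 246.8 = 423.8065
M2: Pc = R·M2+t = (+0.07632, -0.04664, +0.59392); u = 518.3·(+0.07632)/0.59392 + 338.7 = 405.3057, v = 879.6·(-0.04664)/0.59392 + 246.8 = 177.7292
M3: Pc = R·M3+t = (-0.10240, -0.09609, +0.53694); u = 518.3·(-0.10240)/0.53694 + 338.7 = 239.8509, v = 879.6·(-0.09609)/0.53694 + 246.8 = 89.3950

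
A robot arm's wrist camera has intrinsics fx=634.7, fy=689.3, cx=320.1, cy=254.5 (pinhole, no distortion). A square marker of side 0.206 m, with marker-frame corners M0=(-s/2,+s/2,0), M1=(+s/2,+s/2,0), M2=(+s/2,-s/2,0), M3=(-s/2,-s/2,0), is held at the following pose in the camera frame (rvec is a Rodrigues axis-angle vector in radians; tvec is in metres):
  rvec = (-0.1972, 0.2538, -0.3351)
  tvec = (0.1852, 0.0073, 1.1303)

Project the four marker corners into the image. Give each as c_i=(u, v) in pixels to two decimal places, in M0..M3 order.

c0=(388.67, 339.10) c1=(501.53, 296.98) c2=(459.39, 179.09) c3=(352.69, 223.89)

Intrinsics K: fx=634.7, fy=689.3, cx=320.1, cy=254.5
Marker side s = 0.206 m; corners in marker frame (Z=0):
  M0 = (-0.1030, +0.1030, 0)
  M1 = (+0.1030, +0.1030, 0)
  M2 = (+0.1030, -0.1030, 0)
  M3 = (-0.1030, -0.1030, 0)
rvec = (-0.1972, 0.2538, -0.3351), |rvec| = θ = 0.46432 rad = 26.604°
Rodrigues: sinθ=0.44782, 1−cosθ=0.10587; R = I + sinθ·[k]× + (1−cosθ)·[k]×²:
    [+0.91322 +0.29861 +0.27723]
    [-0.34777 +0.92576 +0.14842]
    [-0.21233 -0.23196 +0.94927]
t = (0.1852, 0.0073, 1.1303) m
M0: Pc = R·M0+t = (+0.12189, +0.13847, +1.12828); u = 634.7·(+0.12189)/1.12828 + 320.1 = 388.6706, v = 689.3·(+0.13847)/1.12828 + 254.5 = 339.0975
M1: Pc = R·M1+t = (+0.31002, +0.06683, +1.08454); u = 634.7·(+0.31002)/1.08454 + 320.1 = 501.5309, v = 689.3·(+0.06683)/1.08454 + 254.5 = 296.9771
M2: Pc = R·M2+t = (+0.24851, -0.12387, +1.13232); u = 634.7·(+0.24851)/1.13232 + 320.1 = 459.3945, v = 689.3·(-0.12387)/1.13232 + 254.5 = 179.0924
M3: Pc = R·M3+t = (+0.06038, -0.05223, +1.17606); u = 634.7·(+0.06038)/1.17606 + 320.1 = 352.6867, v = 689.3·(-0.05223)/1.17606 + 254.5 = 223.8857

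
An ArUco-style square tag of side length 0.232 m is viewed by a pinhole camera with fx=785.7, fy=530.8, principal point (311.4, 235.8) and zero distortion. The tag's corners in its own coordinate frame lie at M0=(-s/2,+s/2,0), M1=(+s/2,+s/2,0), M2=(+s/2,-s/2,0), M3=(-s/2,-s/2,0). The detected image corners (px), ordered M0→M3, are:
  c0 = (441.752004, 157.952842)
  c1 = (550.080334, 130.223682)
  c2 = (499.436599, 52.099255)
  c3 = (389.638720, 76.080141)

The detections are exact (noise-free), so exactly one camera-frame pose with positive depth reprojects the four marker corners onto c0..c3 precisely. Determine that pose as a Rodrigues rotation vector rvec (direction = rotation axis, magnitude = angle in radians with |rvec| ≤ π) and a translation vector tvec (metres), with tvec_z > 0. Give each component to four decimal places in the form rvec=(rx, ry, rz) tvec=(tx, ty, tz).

rvec=(-0.0982, -0.2596, -0.3879) tvec=(0.2854, -0.3490, 1.4019)

Intrinsics K: fx=785.7, fy=530.8, cx=311.4, cy=235.8
Marker side s = 0.232 m; corners in marker frame (Z=0):
  M0 = (-0.1160, +0.1160, 0)
  M1 = (+0.1160, +0.1160, 0)
  M2 = (+0.1160, -0.1160, 0)
  M3 = (-0.1160, -0.1160, 0)
Detected image corners:
  c0 = (441.752004, 157.952842) px
  c1 = (550.080334, 130.223682) px
  c2 = (499.436599, 52.099255) px
  c3 = (389.638720, 76.080141) px
Planar DLT: solve 8×8 A·h = b for H (H[2,2]=1):
  H  [+560.18936 +206.26417 +471.34283]
  H  [-91.47436 +341.29393 +103.65247]
  H  [+0.19156 -0.03216 +1.00000]
B = K⁻¹H; ‖b₁‖=0.713310, ‖b₂‖=0.713310; λ = 2/(‖b₁‖+‖b₂‖) = 1.401916, sign → tz>0 ⇒ λ=+1.401916
r₁ = λ·B[:,0] = (+0.89310,-0.36090,+0.26855); r₂ = λ·B[:,1] = (+0.38591,+0.92144,-0.04509)
r₃ = r₁×r₂ = (-0.23118,+0.14391,+0.96221); SVD([r₁ r₂ r₃]) → R = UVᵀ:
  R  [+0.89310 +0.38591 -0.23118]
  R  [-0.36090 +0.92144 +0.14391]
  R  [+0.26855 -0.04509 +0.96221]
t = (+0.28538, -0.34902, +1.40192) m
tr R = 2.776746; θ = arccos((tr R − 1)/2) = 0.477007 rad = 27.331°
axis k = ((R−Rᵀ)₃₂, (R−Rᵀ)₁₃, (R−Rᵀ)₂₁) / (2 sinθ) = (-0.205828, -0.544231, -0.813295)
rvec = θ·k = (-0.098181, -0.259602, -0.387948)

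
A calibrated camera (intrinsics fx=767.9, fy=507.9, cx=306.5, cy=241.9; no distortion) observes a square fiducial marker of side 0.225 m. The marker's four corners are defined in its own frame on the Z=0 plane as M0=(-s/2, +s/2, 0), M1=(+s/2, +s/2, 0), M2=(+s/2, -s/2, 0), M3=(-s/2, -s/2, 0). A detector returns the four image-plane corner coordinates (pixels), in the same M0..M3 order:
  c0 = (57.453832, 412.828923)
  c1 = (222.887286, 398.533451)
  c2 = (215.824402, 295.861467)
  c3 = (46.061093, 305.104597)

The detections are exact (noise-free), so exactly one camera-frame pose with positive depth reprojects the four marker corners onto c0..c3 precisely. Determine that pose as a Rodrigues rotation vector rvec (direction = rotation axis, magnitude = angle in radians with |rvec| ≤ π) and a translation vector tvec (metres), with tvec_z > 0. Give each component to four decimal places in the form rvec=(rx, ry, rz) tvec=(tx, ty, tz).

Intrinsics K: fx=767.9, fy=507.9, cx=306.5, cy=241.9
Marker side s = 0.225 m; corners in marker frame (Z=0):
  M0 = (-0.1125, +0.1125, 0)
  M1 = (+0.1125, +0.1125, 0)
  M2 = (+0.1125, -0.1125, 0)
  M3 = (-0.1125, -0.1125, 0)
Detected image corners:
  c0 = (57.453832, 412.828923) px
  c1 = (222.887286, 398.533451) px
  c2 = (215.824402, 295.861467) px
  c3 = (46.061093, 305.104597) px
Planar DLT: solve 8×8 A·h = b for H (H[2,2]=1):
  H  [+775.25931 +54.65511 +137.73018]
  H  [+26.97549 +503.43208 +353.53937]
  H  [+0.22491 +0.10244 +1.00000]
B = K⁻¹H; ‖b₁‖=0.948449, ‖b₂‖=0.948449; λ = 2/(‖b₁‖+‖b₂‖) = 1.054352, sign → tz>0 ⇒ λ=+1.054352
r₁ = λ·B[:,0] = (+0.96981,-0.05694,+0.23714); r₂ = λ·B[:,1] = (+0.03193,+0.99364,+0.10801)
r₃ = r₁×r₂ = (-0.24178,-0.09717,+0.96545); SVD([r₁ r₂ r₃]) → R = UVᵀ:
  R  [+0.96981 +0.03193 -0.24178]
  R  [-0.05694 +0.99364 -0.09717]
  R  [+0.23714 +0.10801 +0.96545]
t = (-0.23173, +0.23175, +1.05435) m
tr R = 2.928896; θ = arccos((tr R − 1)/2) = 0.267449 rad = 15.324°
axis k = ((R−Rᵀ)₃₂, (R−Rᵀ)₁₃, (R−Rᵀ)₂₁) / (2 sinθ) = (+0.388192, -0.906107, -0.168157)
rvec = θ·k = (+0.103821, -0.242337, -0.044973)

rvec=(0.1038, -0.2423, -0.0450) tvec=(-0.2317, 0.2318, 1.0544)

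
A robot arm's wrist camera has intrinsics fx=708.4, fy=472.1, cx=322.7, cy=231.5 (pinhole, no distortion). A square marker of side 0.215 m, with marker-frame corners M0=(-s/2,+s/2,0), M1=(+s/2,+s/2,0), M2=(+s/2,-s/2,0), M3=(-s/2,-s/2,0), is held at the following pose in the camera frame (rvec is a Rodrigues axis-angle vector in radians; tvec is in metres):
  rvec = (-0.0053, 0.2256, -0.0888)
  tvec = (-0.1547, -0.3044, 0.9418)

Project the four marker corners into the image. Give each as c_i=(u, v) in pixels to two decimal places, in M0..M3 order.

c0=(139.26, 139.54) c1=(291.03, 124.92) c2=(276.68, 15.34) c3=(126.13, 35.35)

Intrinsics K: fx=708.4, fy=472.1, cx=322.7, cy=231.5
Marker side s = 0.215 m; corners in marker frame (Z=0):
  M0 = (-0.1075, +0.1075, 0)
  M1 = (+0.1075, +0.1075, 0)
  M2 = (+0.1075, -0.1075, 0)
  M3 = (-0.1075, -0.1075, 0)
rvec = (-0.0053, 0.2256, -0.0888), |rvec| = θ = 0.24251 rad = 13.895°
Rodrigues: sinθ=0.24014, 1−cosθ=0.02926; R = I + sinθ·[k]× + (1−cosθ)·[k]×²:
    [+0.97075 +0.08734 +0.22363]
    [-0.08853 +0.99606 -0.00472]
    [-0.22316 -0.01522 +0.97466]
t = (-0.1547, -0.3044, 0.9418) m
M0: Pc = R·M0+t = (-0.24967, -0.18781, +0.96415); u = 708.4·(-0.24967)/0.96415 + 322.7 = 139.2602, v = 472.1·(-0.18781)/0.96415 + 231.5 = 139.5401
M1: Pc = R·M1+t = (-0.04096, -0.20684, +0.91617); u = 708.4·(-0.04096)/0.91617 + 322.7 = 291.0328, v = 472.1·(-0.20684)/0.91617 + 231.5 = 124.9164
M2: Pc = R·M2+t = (-0.05973, -0.42099, +0.91945); u = 708.4·(-0.05973)/0.91945 + 322.7 = 276.6780, v = 472.1·(-0.42099)/0.91945 + 231.5 = 15.3361
M3: Pc = R·M3+t = (-0.26844, -0.40196, +0.96743); u = 708.4·(-0.26844)/0.96743 + 322.7 = 126.1306, v = 472.1·(-0.40196)/0.96743 + 231.5 = 35.3450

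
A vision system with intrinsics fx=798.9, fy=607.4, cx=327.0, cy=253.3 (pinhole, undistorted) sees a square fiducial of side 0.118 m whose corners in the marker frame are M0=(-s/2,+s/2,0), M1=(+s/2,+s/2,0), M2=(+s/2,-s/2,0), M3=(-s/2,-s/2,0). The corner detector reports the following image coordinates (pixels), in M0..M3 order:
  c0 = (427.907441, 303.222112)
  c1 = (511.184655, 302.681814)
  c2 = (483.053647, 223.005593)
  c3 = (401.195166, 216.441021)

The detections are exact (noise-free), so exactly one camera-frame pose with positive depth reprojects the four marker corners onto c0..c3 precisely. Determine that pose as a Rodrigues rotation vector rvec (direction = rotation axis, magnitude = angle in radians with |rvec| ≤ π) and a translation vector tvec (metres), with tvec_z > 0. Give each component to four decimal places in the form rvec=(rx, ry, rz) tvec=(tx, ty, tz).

Intrinsics K: fx=798.9, fy=607.4, cx=327.0, cy=253.3
Marker side s = 0.118 m; corners in marker frame (Z=0):
  M0 = (-0.0590, +0.0590, 0)
  M1 = (+0.0590, +0.0590, 0)
  M2 = (+0.0590, -0.0590, 0)
  M3 = (-0.0590, -0.0590, 0)
Detected image corners:
  c0 = (427.907441, 303.222112) px
  c1 = (511.184655, 302.681814) px
  c2 = (483.053647, 223.005593) px
  c3 = (401.195166, 216.441021) px
Planar DLT: solve 8×8 A·h = b for H (H[2,2]=1):
  H  [+1035.80079 +54.61227 +457.31582]
  H  [+218.97593 +601.94654 +260.44423]
  H  [+0.73757 -0.39057 +1.00000]
B = K⁻¹H; ‖b₁‖=1.239401, ‖b₂‖=1.239401; λ = 2/(‖b₁‖+‖b₂‖) = 0.806841, sign → tz>0 ⇒ λ=+0.806841
r₁ = λ·B[:,0] = (+0.80251,+0.04270,+0.59510); r₂ = λ·B[:,1] = (+0.18414,+0.93101,-0.31513)
r₃ = r₁×r₂ = (-0.56751,+0.36248,+0.73929); SVD([r₁ r₂ r₃]) → R = UVᵀ:
  R  [+0.80251 +0.18414 -0.56751]
  R  [+0.04270 +0.93101 +0.36248]
  R  [+0.59510 -0.31513 +0.73929]
t = (+0.13161, +0.00949, +0.80684) m
tr R = 2.472813; θ = arccos((tr R − 1)/2) = 0.743053 rad = 42.574°
axis k = ((R−Rᵀ)₃₂, (R−Rᵀ)₁₃, (R−Rᵀ)₂₁) / (2 sinθ) = (-0.500789, -0.859234, -0.104530)
rvec = θ·k = (-0.372113, -0.638457, -0.077671)

rvec=(-0.3721, -0.6385, -0.0777) tvec=(0.1316, 0.0095, 0.8068)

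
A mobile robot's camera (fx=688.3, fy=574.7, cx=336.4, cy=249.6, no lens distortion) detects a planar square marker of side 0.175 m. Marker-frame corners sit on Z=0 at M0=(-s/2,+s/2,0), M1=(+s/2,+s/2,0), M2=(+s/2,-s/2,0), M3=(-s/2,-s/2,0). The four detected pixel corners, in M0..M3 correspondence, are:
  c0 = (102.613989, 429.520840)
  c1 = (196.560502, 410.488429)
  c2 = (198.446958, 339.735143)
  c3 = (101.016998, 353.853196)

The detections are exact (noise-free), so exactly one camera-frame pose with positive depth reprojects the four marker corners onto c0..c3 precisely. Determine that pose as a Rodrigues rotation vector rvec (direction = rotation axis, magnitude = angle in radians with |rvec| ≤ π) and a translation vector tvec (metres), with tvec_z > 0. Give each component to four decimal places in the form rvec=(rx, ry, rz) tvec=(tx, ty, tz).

Intrinsics K: fx=688.3, fy=574.7, cx=336.4, cy=249.6
Marker side s = 0.175 m; corners in marker frame (Z=0):
  M0 = (-0.0875, +0.0875, 0)
  M1 = (+0.0875, +0.0875, 0)
  M2 = (+0.0875, -0.0875, 0)
  M3 = (-0.0875, -0.0875, 0)
Detected image corners:
  c0 = (102.613989, 429.520840) px
  c1 = (196.560502, 410.488429) px
  c2 = (198.446958, 339.735143) px
  c3 = (101.016998, 353.853196) px
Planar DLT: solve 8×8 A·h = b for H (H[2,2]=1):
  H  [+611.08527 +30.02802 +151.46188]
  H  [+70.20600 +497.82217 +383.75536]
  H  [+0.43082 +0.20868 +1.00000]
B = K⁻¹H; ‖b₁‖=0.805298, ‖b₂‖=0.805298; λ = 2/(‖b₁‖+‖b₂‖) = 1.241776, sign → tz>0 ⇒ λ=+1.241776
r₁ = λ·B[:,0] = (+0.84100,-0.08066,+0.53499); r₂ = λ·B[:,1] = (-0.07247,+0.96312,+0.25913)
r₃ = r₁×r₂ = (-0.53616,-0.25670,+0.80414); SVD([r₁ r₂ r₃]) → R = UVᵀ:
  R  [+0.84100 -0.07247 -0.53616]
  R  [-0.08066 +0.96312 -0.25670]
  R  [+0.53499 +0.25913 +0.80414]
t = (-0.33365, +0.28987, +1.24178) m
tr R = 2.608261; θ = arccos((tr R − 1)/2) = 0.636585 rad = 36.474°
axis k = ((R−Rᵀ)₃₂, (R−Rᵀ)₁₃, (R−Rᵀ)₂₁) / (2 sinθ) = (+0.433866, -0.900951, -0.006883)
rvec = θ·k = (+0.276193, -0.573532, -0.004382)

rvec=(0.2762, -0.5735, -0.0044) tvec=(-0.3337, 0.2899, 1.2418)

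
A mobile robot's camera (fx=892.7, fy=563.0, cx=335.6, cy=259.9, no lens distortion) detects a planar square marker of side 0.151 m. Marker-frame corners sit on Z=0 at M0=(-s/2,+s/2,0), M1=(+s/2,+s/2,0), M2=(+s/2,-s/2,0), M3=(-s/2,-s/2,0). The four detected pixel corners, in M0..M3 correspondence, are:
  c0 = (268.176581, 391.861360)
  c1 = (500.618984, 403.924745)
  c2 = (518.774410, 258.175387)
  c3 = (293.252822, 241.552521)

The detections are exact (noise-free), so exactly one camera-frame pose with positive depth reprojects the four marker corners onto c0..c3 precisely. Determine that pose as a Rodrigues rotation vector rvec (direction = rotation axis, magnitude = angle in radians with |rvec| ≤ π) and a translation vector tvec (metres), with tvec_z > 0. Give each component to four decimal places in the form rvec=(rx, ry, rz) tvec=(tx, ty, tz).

Intrinsics K: fx=892.7, fy=563.0, cx=335.6, cy=259.9
Marker side s = 0.151 m; corners in marker frame (Z=0):
  M0 = (-0.0755, +0.0755, 0)
  M1 = (+0.0755, +0.0755, 0)
  M2 = (+0.0755, -0.0755, 0)
  M3 = (-0.0755, -0.0755, 0)
Detected image corners:
  c0 = (268.176581, 391.861360) px
  c1 = (500.618984, 403.924745) px
  c2 = (518.774410, 258.175387) px
  c3 = (293.252822, 241.552521) px
Planar DLT: solve 8×8 A·h = b for H (H[2,2]=1):
  H  [+1603.60626 -213.61488 +397.26536]
  H  [+166.88292 +922.01268 +322.99660]
  H  [+0.22135 -0.17927 +1.00000]
B = K⁻¹H; ‖b₁‖=1.738268, ‖b₂‖=1.738268; λ = 2/(‖b₁‖+‖b₂‖) = 0.575285, sign → tz>0 ⇒ λ=+0.575285
r₁ = λ·B[:,0] = (+0.98554,+0.11174,+0.12734); r₂ = λ·B[:,1] = (-0.09889,+0.98974,-0.10313)
r₃ = r₁×r₂ = (-0.13756,+0.08905,+0.98648); SVD([r₁ r₂ r₃]) → R = UVᵀ:
  R  [+0.98554 -0.09889 -0.13756]
  R  [+0.11174 +0.98974 +0.08905]
  R  [+0.12734 -0.10313 +0.98648]
t = (+0.03974, +0.06447, +0.57529) m
tr R = 2.961768; θ = arccos((tr R − 1)/2) = 0.195843 rad = 11.221°
axis k = ((R−Rᵀ)₃₂, (R−Rᵀ)₁₃, (R−Rᵀ)₂₁) / (2 sinθ) = (-0.493783, -0.680643, +0.541206)
rvec = θ·k = (-0.096704, -0.133299, +0.105991)

rvec=(-0.0967, -0.1333, 0.1060) tvec=(0.0397, 0.0645, 0.5753)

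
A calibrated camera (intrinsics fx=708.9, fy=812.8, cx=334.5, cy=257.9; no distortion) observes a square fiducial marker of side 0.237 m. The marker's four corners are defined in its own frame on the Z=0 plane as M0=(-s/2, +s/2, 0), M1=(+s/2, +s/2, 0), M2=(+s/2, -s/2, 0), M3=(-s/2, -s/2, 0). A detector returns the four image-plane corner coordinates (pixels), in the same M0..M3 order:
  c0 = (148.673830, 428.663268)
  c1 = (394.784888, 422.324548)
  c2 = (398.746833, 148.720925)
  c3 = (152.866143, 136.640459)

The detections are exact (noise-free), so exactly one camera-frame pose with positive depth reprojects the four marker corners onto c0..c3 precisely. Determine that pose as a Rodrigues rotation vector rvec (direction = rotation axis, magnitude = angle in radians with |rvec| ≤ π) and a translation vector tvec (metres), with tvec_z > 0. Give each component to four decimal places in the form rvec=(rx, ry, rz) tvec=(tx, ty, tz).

rvec=(0.0020, -0.1885, 0.0165) tvec=(-0.0546, 0.0220, 0.6818)

Intrinsics K: fx=708.9, fy=812.8, cx=334.5, cy=257.9
Marker side s = 0.237 m; corners in marker frame (Z=0):
  M0 = (-0.1185, +0.1185, 0)
  M1 = (+0.1185, +0.1185, 0)
  M2 = (+0.1185, -0.1185, 0)
  M3 = (-0.1185, -0.1185, 0)
Detected image corners:
  c0 = (148.673830, 428.663268) px
  c1 = (394.784888, 422.324548) px
  c2 = (398.746833, 148.720925) px
  c3 = (152.866143, 136.640459) px
Planar DLT: solve 8×8 A·h = b for H (H[2,2]=1):
  H  [+1113.18804 -17.02213 +277.77302]
  H  [+90.17708 +1192.21066 +284.14415]
  H  [+0.27480 +0.00060 +1.00000]
B = K⁻¹H; ‖b₁‖=1.466805, ‖b₂‖=1.466805; λ = 2/(‖b₁‖+‖b₂‖) = 0.681754, sign → tz>0 ⇒ λ=+0.681754
r₁ = λ·B[:,0] = (+0.98216,+0.01619,+0.18734); r₂ = λ·B[:,1] = (-0.01656,+0.99986,+0.00041)
r₃ = r₁×r₂ = (-0.18731,-0.00351,+0.98229); SVD([r₁ r₂ r₃]) → R = UVᵀ:
  R  [+0.98216 -0.01656 -0.18731]
  R  [+0.01619 +0.99986 -0.00351]
  R  [+0.18734 +0.00041 +0.98229]
t = (-0.05455, +0.02201, +0.68175) m
tr R = 2.964318; θ = arccos((tr R − 1)/2) = 0.189179 rad = 10.839°
axis k = ((R−Rᵀ)₃₂, (R−Rᵀ)₁₃, (R−Rᵀ)₂₁) / (2 sinθ) = (+0.010418, -0.996145, +0.087099)
rvec = θ·k = (+0.001971, -0.188450, +0.016477)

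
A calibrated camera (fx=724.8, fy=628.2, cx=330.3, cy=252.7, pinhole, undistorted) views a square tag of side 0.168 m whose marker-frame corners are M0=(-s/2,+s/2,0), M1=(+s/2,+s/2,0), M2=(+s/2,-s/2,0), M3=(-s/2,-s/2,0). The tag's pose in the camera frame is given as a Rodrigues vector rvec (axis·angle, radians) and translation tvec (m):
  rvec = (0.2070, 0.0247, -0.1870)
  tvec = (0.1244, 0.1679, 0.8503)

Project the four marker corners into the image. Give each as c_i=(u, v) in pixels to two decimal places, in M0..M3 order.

Intrinsics K: fx=724.8, fy=628.2, cx=330.3, cy=252.7
Marker side s = 0.168 m; corners in marker frame (Z=0):
  M0 = (-0.0840, +0.0840, 0)
  M1 = (+0.0840, +0.0840, 0)
  M2 = (+0.0840, -0.0840, 0)
  M3 = (-0.0840, -0.0840, 0)
rvec = (0.2070, 0.0247, -0.1870), |rvec| = θ = 0.28005 rad = 16.046°
Rodrigues: sinθ=0.27640, 1−cosθ=0.03896; R = I + sinθ·[k]× + (1−cosθ)·[k]×²:
    [+0.98233 +0.18711 +0.00515]
    [-0.18203 +0.96134 -0.20660]
    [-0.04361 +0.20201 +0.97841]
t = (0.1244, 0.1679, 0.8503) m
M0: Pc = R·M0+t = (+0.05760, +0.26394, +0.87093); u = 724.8·(+0.05760)/0.87093 + 330.3 = 378.2366, v = 628.2·(+0.26394)/0.87093 + 252.7 = 443.0812
M1: Pc = R·M1+t = (+0.22263, +0.23336, +0.86361); u = 724.8·(+0.22263)/0.86361 + 330.3 = 517.1489, v = 628.2·(+0.23336)/0.86361 + 252.7 = 422.4516
M2: Pc = R·M2+t = (+0.19120, +0.07186, +0.82967); u = 724.8·(+0.19120)/0.82967 + 330.3 = 497.3315, v = 628.2·(+0.07186)/0.82967 + 252.7 = 307.1079
M3: Pc = R·M3+t = (+0.02617, +0.10244, +0.83699); u = 724.8·(+0.02617)/0.83699 + 330.3 = 352.9601, v = 628.2·(+0.10244)/0.83699 + 252.7 = 329.5835

c0=(378.24, 443.08) c1=(517.15, 422.45) c2=(497.33, 307.11) c3=(352.96, 329.58)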